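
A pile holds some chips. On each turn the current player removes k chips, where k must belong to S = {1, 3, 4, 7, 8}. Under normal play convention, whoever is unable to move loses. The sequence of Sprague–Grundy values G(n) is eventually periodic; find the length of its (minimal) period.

11

n :  0  1  2  3  4  5  6  7  8  9 10 11 12 13 14 15 16 17 18 19 20 21 22 23
G :  0  1  0  1  2  3  2  3  4  5  4  0  1  0  1  2  3  2  3  4  5  4  0  1
G(n+11) = G(n) holds for n = 0,…,7 (a full window of length max(S) = 8), so the sequence is purely periodic with period 11.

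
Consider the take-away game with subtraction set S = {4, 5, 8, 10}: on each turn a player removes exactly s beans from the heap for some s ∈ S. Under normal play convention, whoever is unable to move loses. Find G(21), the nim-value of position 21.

n :  0  1  2  3  4  5  6  7  8  9 10 11 12 13 14 15 16 17 18 19 20 21
G :  0  0  0  0  1  1  1  1  2  2  2  2  3  3  0  0  0  0  1  1  1  1

1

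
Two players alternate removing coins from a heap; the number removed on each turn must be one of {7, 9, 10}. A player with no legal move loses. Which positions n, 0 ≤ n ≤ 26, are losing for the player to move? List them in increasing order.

n :  0  1  2  3  4  5  6  7  8  9 10 11 12 13 14 15 16 17 18 19 20 21 22 23 24 25 26
G :  0  0  0  0  0  0  0  1  1  1  1  1  1  1  2  2  2  0  0  0  0  0  0  0  1  1  1
P-positions are exactly the n with G(n) = 0.

0, 1, 2, 3, 4, 5, 6, 17, 18, 19, 20, 21, 22, 23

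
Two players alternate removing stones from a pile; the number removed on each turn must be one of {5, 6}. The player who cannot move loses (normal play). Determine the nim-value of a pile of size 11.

0

G(0) = 0
G(1) = mex{} = 0
G(2) = mex{} = 0
G(3) = mex{} = 0
G(4) = mex{} = 0
G(5) = mex{0} = 1
G(6) = mex{0,0} = 1
G(7) = mex{0,0} = 1
G(8) = mex{0,0} = 1
G(9) = mex{0,0} = 1
G(10) = mex{1,0} = 2
G(11) = mex{1,1} = 0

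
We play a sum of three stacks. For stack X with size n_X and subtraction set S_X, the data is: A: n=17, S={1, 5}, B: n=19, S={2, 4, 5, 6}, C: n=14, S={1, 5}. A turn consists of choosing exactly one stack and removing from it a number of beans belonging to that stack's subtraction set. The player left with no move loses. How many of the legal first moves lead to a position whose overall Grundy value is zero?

0

Stack A, S = {1, 5}:
n :  0  1  2  3  4  5  6  7  8  9 10 11 12 13 14 15 16 17
G :  0  1  0  1  0  1  0  1  0  1  0  1  0  1  0  1  0  1
G_A(17) = 1.
Stack B, S = {2, 4, 5, 6}:
G(0) = 0
G(1) = mex{} = 0
G(2) = mex{0} = 1
G(3) = mex{0} = 1
G(4) = mex{1,0} = 2
G(5) = mex{1,0,0} = 2
G(6) = mex{2,1,0,0} = 3
G(7) = mex{2,1,1,0} = 3
G(8) = mex{3,2,1,1} = 0
G(9) = mex{3,2,2,1} = 0
G(10) = mex{0,3,2,2} = 1
G(11) = mex{0,3,3,2} = 1
G(12) = mex{1,0,3,3} = 2
G(13) = mex{1,0,0,3} = 2
G(14) = mex{2,1,0,0} = 3
G(15) = mex{2,1,1,0} = 3
G(16) = mex{3,2,1,1} = 0
G(17) = mex{3,2,2,1} = 0
G(18) = mex{0,3,2,2} = 1
G(19) = mex{0,3,3,2} = 1
G_B(19) = 1.
Stack C, S = {1, 5}:
n :  0  1  2  3  4  5  6  7  8  9 10 11 12 13 14
G :  0  1  0  1  0  1  0  1  0  1  0  1  0  1  0
G_C(14) = 0.
Combined Grundy value = 1 ⊕ 1 ⊕ 0 = 0.
A winning move leaves total XOR = 0, i.e. changes one component's Grundy value g to g ⊕ X where X is the current total.
Stack A: target g' = 1⊕0 = 1, but every legal move changes the Grundy value (mex property), so 0 moves.
Stack B: target g' = 1⊕0 = 1, but every legal move changes the Grundy value (mex property), so 0 moves.
Stack C: target g' = 0⊕0 = 0, but every legal move changes the Grundy value (mex property), so 0 moves.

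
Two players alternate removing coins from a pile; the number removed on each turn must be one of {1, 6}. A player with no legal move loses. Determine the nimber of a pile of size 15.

G(0) = 0
G(1) = mex{0} = 1
G(2) = mex{1} = 0
G(3) = mex{0} = 1
G(4) = mex{1} = 0
G(5) = mex{0} = 1
G(6) = mex{1,0} = 2
G(7) = mex{2,1} = 0
G(8) = mex{0,0} = 1
G(9) = mex{1,1} = 0
G(10) = mex{0,0} = 1
G(11) = mex{1,1} = 0
G(12) = mex{0,2} = 1
G(13) = mex{1,0} = 2
G(14) = mex{2,1} = 0
G(15) = mex{0,0} = 1

1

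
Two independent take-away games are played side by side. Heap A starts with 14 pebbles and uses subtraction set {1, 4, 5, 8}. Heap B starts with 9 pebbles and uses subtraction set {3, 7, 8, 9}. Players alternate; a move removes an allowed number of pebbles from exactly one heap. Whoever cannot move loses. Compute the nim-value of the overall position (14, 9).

Heap A, S = {1, 4, 5, 8}:
G(0) = 0
G(1) = mex{0} = 1
G(2) = mex{1} = 0
G(3) = mex{0} = 1
G(4) = mex{1,0} = 2
G(5) = mex{2,1,0} = 3
G(6) = mex{3,0,1} = 2
G(7) = mex{2,1,0} = 3
G(8) = mex{3,2,1,0} = 4
G(9) = mex{4,3,2,1} = 0
G(10) = mex{0,2,3,0} = 1
G(11) = mex{1,3,2,1} = 0
G(12) = mex{0,4,3,2} = 1
G(13) = mex{1,0,4,3} = 2
G(14) = mex{2,1,0,2} = 3
G_A(14) = 3.
Heap B, S = {3, 7, 8, 9}:
G(0) = 0
G(1) = mex{} = 0
G(2) = mex{} = 0
G(3) = mex{0} = 1
G(4) = mex{0} = 1
G(5) = mex{0} = 1
G(6) = mex{1} = 0
G(7) = mex{1,0} = 2
G(8) = mex{1,0,0} = 2
G(9) = mex{0,0,0,0} = 1
G_B(9) = 1.
Combined Grundy value = 3 ⊕ 1 = 2.

2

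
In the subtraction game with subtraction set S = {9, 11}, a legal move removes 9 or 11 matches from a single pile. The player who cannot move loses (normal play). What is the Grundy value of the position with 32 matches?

1

n :  0  1  2  3  4  5  6  7  8  9 10 11 12 13 14 15 16 17 18 19 20 21 22 23 24 25 26 27 28 29 30 31 32
G :  0  0  0  0  0  0  0  0  0  1  1  1  1  1  1  1  1  1  2  2  0  0  0  0  0  0  0  0  0  1  1  1  1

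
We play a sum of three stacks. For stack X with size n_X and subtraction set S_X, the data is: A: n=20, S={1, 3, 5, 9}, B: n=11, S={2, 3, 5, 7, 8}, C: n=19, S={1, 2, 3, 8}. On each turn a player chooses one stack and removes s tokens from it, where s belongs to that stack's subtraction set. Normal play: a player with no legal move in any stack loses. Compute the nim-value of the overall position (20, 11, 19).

Stack A, S = {1, 3, 5, 9}:
G(0) = 0
G(1) = mex{0} = 1
G(2) = mex{1} = 0
G(3) = mex{0,0} = 1
G(4) = mex{1,1} = 0
G(5) = mex{0,0,0} = 1
G(6) = mex{1,1,1} = 0
G(7) = mex{0,0,0} = 1
G(8) = mex{1,1,1} = 0
G(9) = mex{0,0,0,0} = 1
G(10) = mex{1,1,1,1} = 0
G(11) = mex{0,0,0,0} = 1
G(12) = mex{1,1,1,1} = 0
G(13) = mex{0,0,0,0} = 1
G(14) = mex{1,1,1,1} = 0
G(15) = mex{0,0,0,0} = 1
G(16) = mex{1,1,1,1} = 0
G(17) = mex{0,0,0,0} = 1
G(18) = mex{1,1,1,1} = 0
G(19) = mex{0,0,0,0} = 1
G(20) = mex{1,1,1,1} = 0
G_A(20) = 0.
Stack B, S = {2, 3, 5, 7, 8}:
G(0) = 0
G(1) = mex{} = 0
G(2) = mex{0} = 1
G(3) = mex{0,0} = 1
G(4) = mex{1,0} = 2
G(5) = mex{1,1,0} = 2
G(6) = mex{2,1,0} = 3
G(7) = mex{2,2,1,0} = 3
G(8) = mex{3,2,1,0,0} = 4
G(9) = mex{3,3,2,1,0} = 4
G(10) = mex{4,3,2,1,1} = 0
G(11) = mex{4,4,3,2,1} = 0
G_B(11) = 0.
Stack C, S = {1, 2, 3, 8}:
n :  0  1  2  3  4  5  6  7  8  9 10 11 12 13 14 15 16 17 18 19
G :  0  1  2  3  0  1  2  3  4  0  1  2  3  0  1  2  3  4  0  1
G_C(19) = 1.
Combined Grundy value = 0 ⊕ 0 ⊕ 1 = 1.

1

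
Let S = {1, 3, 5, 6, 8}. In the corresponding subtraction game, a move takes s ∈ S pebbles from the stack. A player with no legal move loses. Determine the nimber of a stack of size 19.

2

n :  0  1  2  3  4  5  6  7  8  9 10 11 12 13 14 15 16 17 18 19
G :  0  1  0  1  0  1  2  3  2  3  2  0  1  0  1  0  1  2  3  2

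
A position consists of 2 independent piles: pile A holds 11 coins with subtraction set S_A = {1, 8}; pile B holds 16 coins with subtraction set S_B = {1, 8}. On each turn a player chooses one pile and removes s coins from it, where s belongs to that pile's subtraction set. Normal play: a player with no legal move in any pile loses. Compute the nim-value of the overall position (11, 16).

1

Pile A, S = {1, 8}:
G(0) = 0
G(1) = mex{0} = 1
G(2) = mex{1} = 0
G(3) = mex{0} = 1
G(4) = mex{1} = 0
G(5) = mex{0} = 1
G(6) = mex{1} = 0
G(7) = mex{0} = 1
G(8) = mex{1,0} = 2
G(9) = mex{2,1} = 0
G(10) = mex{0,0} = 1
G(11) = mex{1,1} = 0
G_A(11) = 0.
Pile B, S = {1, 8}:
n :  0  1  2  3  4  5  6  7  8  9 10 11 12 13 14 15 16
G :  0  1  0  1  0  1  0  1  2  0  1  0  1  0  1  0  1
G_B(16) = 1.
Combined Grundy value = 0 ⊕ 1 = 1.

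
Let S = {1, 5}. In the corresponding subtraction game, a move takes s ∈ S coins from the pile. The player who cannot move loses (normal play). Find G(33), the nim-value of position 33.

G(0) = 0
G(1) = mex{0} = 1
G(2) = mex{1} = 0
G(3) = mex{0} = 1
G(4) = mex{1} = 0
G(5) = mex{0,0} = 1
G(6) = mex{1,1} = 0
G(7) = mex{0,0} = 1
G(8) = mex{1,1} = 0
G(9) = mex{0,0} = 1
G(10) = mex{1,1} = 0
G(11) = mex{0,0} = 1
G(12) = mex{1,1} = 0
G(13) = mex{0,0} = 1
G(14) = mex{1,1} = 0
G(15) = mex{0,0} = 1
G(16) = mex{1,1} = 0
G(17) = mex{0,0} = 1
G(18) = mex{1,1} = 0
G(19) = mex{0,0} = 1
G(20) = mex{1,1} = 0
G(21) = mex{0,0} = 1
G(22) = mex{1,1} = 0
G(23) = mex{0,0} = 1
G(24) = mex{1,1} = 0
G(25) = mex{0,0} = 1
G(26) = mex{1,1} = 0
G(27) = mex{0,0} = 1
G(28) = mex{1,1} = 0
G(29) = mex{0,0} = 1
G(30) = mex{1,1} = 0
G(31) = mex{0,0} = 1
G(32) = mex{1,1} = 0
G(33) = mex{0,0} = 1

1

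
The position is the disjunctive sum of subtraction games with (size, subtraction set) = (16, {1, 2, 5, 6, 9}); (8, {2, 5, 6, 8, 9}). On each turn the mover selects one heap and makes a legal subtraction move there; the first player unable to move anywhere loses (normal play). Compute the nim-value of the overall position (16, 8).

0

Heap A, S = {1, 2, 5, 6, 9}:
G(0) = 0
G(1) = mex{0} = 1
G(2) = mex{1,0} = 2
G(3) = mex{2,1} = 0
G(4) = mex{0,2} = 1
G(5) = mex{1,0,0} = 2
G(6) = mex{2,1,1,0} = 3
G(7) = mex{3,2,2,1} = 0
G(8) = mex{0,3,0,2} = 1
G(9) = mex{1,0,1,0,0} = 2
G(10) = mex{2,1,2,1,1} = 0
G(11) = mex{0,2,3,2,2} = 1
G(12) = mex{1,0,0,3,0} = 2
G(13) = mex{2,1,1,0,1} = 3
G(14) = mex{3,2,2,1,2} = 0
G(15) = mex{0,3,0,2,3} = 1
G(16) = mex{1,0,1,0,0} = 2
G_A(16) = 2.
Heap B, S = {2, 5, 6, 8, 9}:
G(0) = 0
G(1) = mex{} = 0
G(2) = mex{0} = 1
G(3) = mex{0} = 1
G(4) = mex{1} = 0
G(5) = mex{1,0} = 2
G(6) = mex{0,0,0} = 1
G(7) = mex{2,1,0} = 3
G(8) = mex{1,1,1,0} = 2
G_B(8) = 2.
Combined Grundy value = 2 ⊕ 2 = 0.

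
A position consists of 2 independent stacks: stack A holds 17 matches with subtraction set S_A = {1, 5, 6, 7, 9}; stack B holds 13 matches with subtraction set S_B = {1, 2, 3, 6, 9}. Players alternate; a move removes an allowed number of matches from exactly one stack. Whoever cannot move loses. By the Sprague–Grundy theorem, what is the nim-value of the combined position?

Stack A, S = {1, 5, 6, 7, 9}:
n :  0  1  2  3  4  5  6  7  8  9 10 11 12 13 14 15 16 17
G :  0  1  0  1  0  1  2  3  2  3  2  3  0  1  0  1  0  1
G_A(17) = 1.
Stack B, S = {1, 2, 3, 6, 9}:
n :  0  1  2  3  4  5  6  7  8  9 10 11 12 13
G :  0  1  2  3  0  1  2  3  0  1  2  3  0  1
G_B(13) = 1.
Combined Grundy value = 1 ⊕ 1 = 0.

0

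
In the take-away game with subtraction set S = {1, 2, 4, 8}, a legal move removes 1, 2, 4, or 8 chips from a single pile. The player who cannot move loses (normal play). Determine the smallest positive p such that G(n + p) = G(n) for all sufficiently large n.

G(0) = 0
G(1) = mex{0} = 1
G(2) = mex{1,0} = 2
G(3) = mex{2,1} = 0
G(4) = mex{0,2,0} = 1
G(5) = mex{1,0,1} = 2
G(6) = mex{2,1,2} = 0
G(7) = mex{0,2,0} = 1
G(8) = mex{1,0,1,0} = 2
G(9) = mex{2,1,2,1} = 0
G(10) = mex{0,2,0,2} = 1
G(11) = mex{1,0,1,0} = 2
G(12) = mex{2,1,2,1} = 0
G(13) = mex{0,2,0,2} = 1
G(14) = mex{1,0,1,0} = 2
G(n+3) = G(n) holds for n = 0,…,7 (a full window of length max(S) = 8), so the sequence is purely periodic with period 3.

3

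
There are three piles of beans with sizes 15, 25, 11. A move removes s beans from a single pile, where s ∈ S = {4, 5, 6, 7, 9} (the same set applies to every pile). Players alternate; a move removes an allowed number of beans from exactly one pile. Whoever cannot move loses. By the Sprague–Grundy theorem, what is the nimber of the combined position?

All piles use S = {4, 5, 6, 7, 9}:
n :  0  1  2  3  4  5  6  7  8  9 10 11 12 13 14 15 16 17 18 19 20 21 22 23 24 25
G :  0  0  0  0  1  1  1  1  2  2  2  2  3  0  0  0  0  1  1  1  1  2  2  2  2  3
Pile A: G(15) = 0.
Pile B: G(25) = 3.
Pile C: G(11) = 2.
Combined Grundy value = 0 ⊕ 3 ⊕ 2 = 1.

1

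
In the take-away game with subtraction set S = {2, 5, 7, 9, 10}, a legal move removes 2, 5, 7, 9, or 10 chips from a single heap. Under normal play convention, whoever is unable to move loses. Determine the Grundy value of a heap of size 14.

1

n :  0  1  2  3  4  5  6  7  8  9 10 11 12 13 14
G :  0  0  1  1  0  2  1  3  2  2  3  3  0  4  1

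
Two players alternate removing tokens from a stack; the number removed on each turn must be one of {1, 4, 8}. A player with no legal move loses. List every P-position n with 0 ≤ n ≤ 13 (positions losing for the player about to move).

G(0) = 0
G(1) = mex{0} = 1
G(2) = mex{1} = 0
G(3) = mex{0} = 1
G(4) = mex{1,0} = 2
G(5) = mex{2,1} = 0
G(6) = mex{0,0} = 1
G(7) = mex{1,1} = 0
G(8) = mex{0,2,0} = 1
G(9) = mex{1,0,1} = 2
G(10) = mex{2,1,0} = 3
G(11) = mex{3,0,1} = 2
G(12) = mex{2,1,2} = 0
G(13) = mex{0,2,0} = 1
P-positions are exactly the n with G(n) = 0.

0, 2, 5, 7, 12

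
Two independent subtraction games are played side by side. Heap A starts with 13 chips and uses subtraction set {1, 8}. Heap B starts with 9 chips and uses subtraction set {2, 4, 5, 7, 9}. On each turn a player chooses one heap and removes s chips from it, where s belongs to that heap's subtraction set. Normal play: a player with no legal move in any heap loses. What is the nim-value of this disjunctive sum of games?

Heap A, S = {1, 8}:
G(0) = 0
G(1) = mex{0} = 1
G(2) = mex{1} = 0
G(3) = mex{0} = 1
G(4) = mex{1} = 0
G(5) = mex{0} = 1
G(6) = mex{1} = 0
G(7) = mex{0} = 1
G(8) = mex{1,0} = 2
G(9) = mex{2,1} = 0
G(10) = mex{0,0} = 1
G(11) = mex{1,1} = 0
G(12) = mex{0,0} = 1
G(13) = mex{1,1} = 0
G_A(13) = 0.
Heap B, S = {2, 4, 5, 7, 9}:
G(0) = 0
G(1) = mex{} = 0
G(2) = mex{0} = 1
G(3) = mex{0} = 1
G(4) = mex{1,0} = 2
G(5) = mex{1,0,0} = 2
G(6) = mex{2,1,0} = 3
G(7) = mex{2,1,1,0} = 3
G(8) = mex{3,2,1,0} = 4
G(9) = mex{3,2,2,1,0} = 4
G_B(9) = 4.
Combined Grundy value = 0 ⊕ 4 = 4.

4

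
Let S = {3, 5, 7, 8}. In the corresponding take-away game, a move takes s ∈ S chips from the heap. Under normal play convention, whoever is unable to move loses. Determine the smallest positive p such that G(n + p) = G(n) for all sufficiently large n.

n :  0  1  2  3  4  5  6  7  8  9 10 11 12 13 14 15 16 17 18 19 20 21 22 23
G :  0  0  0  1  1  1  2  2  2  3  3  0  0  0  1  1  1  2  2  2  3  3  0  0
G(n+11) = G(n) holds for n = 0,…,7 (a full window of length max(S) = 8), so the sequence is purely periodic with period 11.

11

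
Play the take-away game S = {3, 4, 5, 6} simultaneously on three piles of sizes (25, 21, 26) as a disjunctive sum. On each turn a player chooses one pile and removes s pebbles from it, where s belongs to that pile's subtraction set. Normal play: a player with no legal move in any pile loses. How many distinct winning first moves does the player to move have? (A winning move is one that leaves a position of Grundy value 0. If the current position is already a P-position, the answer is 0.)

All piles use S = {3, 4, 5, 6}:
n :  0  1  2  3  4  5  6  7  8  9 10 11 12 13 14 15 16 17 18 19 20 21 22 23 24 25 26
G :  0  0  0  1  1  1  2  2  2  0  0  0  1  1  1  2  2  2  0  0  0  1  1  1  2  2  2
Pile A: G(25) = 2.
Pile B: G(21) = 1.
Pile C: G(26) = 2.
Combined Grundy value = 2 ⊕ 1 ⊕ 2 = 1.
A winning move leaves total XOR = 0, i.e. changes one component's Grundy value g to g ⊕ X where X is the current total.
Pile A: need g' = 2⊕1 = 3. Options: 25−3→G=1, 25−4→G=1, 25−5→G=0, 25−6→G=0. Hits: 0.
Pile B: need g' = 1⊕1 = 0. Options: 21−3→G=0, 21−4→G=2, 21−5→G=2, 21−6→G=2. Hits: 1.
Pile C: need g' = 2⊕1 = 3. Options: 26−3→G=1, 26−4→G=1, 26−5→G=1, 26−6→G=0. Hits: 0.

1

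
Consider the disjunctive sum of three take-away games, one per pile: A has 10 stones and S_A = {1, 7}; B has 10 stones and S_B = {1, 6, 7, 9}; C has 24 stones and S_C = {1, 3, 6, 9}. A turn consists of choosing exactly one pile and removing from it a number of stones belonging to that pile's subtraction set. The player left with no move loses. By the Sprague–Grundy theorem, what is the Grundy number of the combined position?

2

Pile A, S = {1, 7}:
G(0) = 0
G(1) = mex{0} = 1
G(2) = mex{1} = 0
G(3) = mex{0} = 1
G(4) = mex{1} = 0
G(5) = mex{0} = 1
G(6) = mex{1} = 0
G(7) = mex{0,0} = 1
G(8) = mex{1,1} = 0
G(9) = mex{0,0} = 1
G(10) = mex{1,1} = 0
G_A(10) = 0.
Pile B, S = {1, 6, 7, 9}:
G(0) = 0
G(1) = mex{0} = 1
G(2) = mex{1} = 0
G(3) = mex{0} = 1
G(4) = mex{1} = 0
G(5) = mex{0} = 1
G(6) = mex{1,0} = 2
G(7) = mex{2,1,0} = 3
G(8) = mex{3,0,1} = 2
G(9) = mex{2,1,0,0} = 3
G(10) = mex{3,0,1,1} = 2
G_B(10) = 2.
Pile C, S = {1, 3, 6, 9}:
G(0) = 0
G(1) = mex{0} = 1
G(2) = mex{1} = 0
G(3) = mex{0,0} = 1
G(4) = mex{1,1} = 0
G(5) = mex{0,0} = 1
G(6) = mex{1,1,0} = 2
G(7) = mex{2,0,1} = 3
G(8) = mex{3,1,0} = 2
G(9) = mex{2,2,1,0} = 3
G(10) = mex{3,3,0,1} = 2
G(11) = mex{2,2,1,0} = 3
G(12) = mex{3,3,2,1} = 0
G(13) = mex{0,2,3,0} = 1
G(14) = mex{1,3,2,1} = 0
G(15) = mex{0,0,3,2} = 1
G(16) = mex{1,1,2,3} = 0
G(17) = mex{0,0,3,2} = 1
G(18) = mex{1,1,0,3} = 2
G(19) = mex{2,0,1,2} = 3
G(20) = mex{3,1,0,3} = 2
G(21) = mex{2,2,1,0} = 3
G(22) = mex{3,3,0,1} = 2
G(23) = mex{2,2,1,0} = 3
G(24) = mex{3,3,2,1} = 0
G_C(24) = 0.
Combined Grundy value = 0 ⊕ 2 ⊕ 0 = 2.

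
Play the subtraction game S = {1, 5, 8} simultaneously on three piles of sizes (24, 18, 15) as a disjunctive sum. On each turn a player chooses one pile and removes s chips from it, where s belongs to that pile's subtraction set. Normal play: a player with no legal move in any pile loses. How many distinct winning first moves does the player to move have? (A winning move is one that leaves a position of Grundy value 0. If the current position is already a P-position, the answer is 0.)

2

All piles use S = {1, 5, 8}:
G(0) = 0
G(1) = mex{0} = 1
G(2) = mex{1} = 0
G(3) = mex{0} = 1
G(4) = mex{1} = 0
G(5) = mex{0,0} = 1
G(6) = mex{1,1} = 0
G(7) = mex{0,0} = 1
G(8) = mex{1,1,0} = 2
G(9) = mex{2,0,1} = 3
G(10) = mex{3,1,0} = 2
G(11) = mex{2,0,1} = 3
G(12) = mex{3,1,0} = 2
G(13) = mex{2,2,1} = 0
G(14) = mex{0,3,0} = 1
G(15) = mex{1,2,1} = 0
G(16) = mex{0,3,2} = 1
G(17) = mex{1,2,3} = 0
G(18) = mex{0,0,2} = 1
G(19) = mex{1,1,3} = 0
G(20) = mex{0,0,2} = 1
G(21) = mex{1,1,0} = 2
G(22) = mex{2,0,1} = 3
G(23) = mex{3,1,0} = 2
G(24) = mex{2,0,1} = 3
Pile A: G(24) = 3.
Pile B: G(18) = 1.
Pile C: G(15) = 0.
Combined Grundy value = 3 ⊕ 1 ⊕ 0 = 2.
A winning move leaves total XOR = 0, i.e. changes one component's Grundy value g to g ⊕ X where X is the current total.
Pile A: need g' = 3⊕2 = 1. Options: 24−1→G=2, 24−5→G=0, 24−8→G=1. Hits: 1.
Pile B: need g' = 1⊕2 = 3. Options: 18−1→G=0, 18−5→G=0, 18−8→G=2. Hits: 0.
Pile C: need g' = 0⊕2 = 2. Options: 15−1→G=1, 15−5→G=2, 15−8→G=1. Hits: 1.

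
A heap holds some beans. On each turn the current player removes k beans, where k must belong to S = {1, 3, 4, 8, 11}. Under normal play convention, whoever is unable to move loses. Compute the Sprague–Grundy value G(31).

G(0) = 0
G(1) = mex{0} = 1
G(2) = mex{1} = 0
G(3) = mex{0,0} = 1
G(4) = mex{1,1,0} = 2
G(5) = mex{2,0,1} = 3
G(6) = mex{3,1,0} = 2
G(7) = mex{2,2,1} = 0
G(8) = mex{0,3,2,0} = 1
G(9) = mex{1,2,3,1} = 0
G(10) = mex{0,0,2,0} = 1
G(11) = mex{1,1,0,1,0} = 2
G(12) = mex{2,0,1,2,1} = 3
G(13) = mex{3,1,0,3,0} = 2
G(14) = mex{2,2,1,2,1} = 0
G(15) = mex{0,3,2,0,2} = 1
G(16) = mex{1,2,3,1,3} = 0
G(17) = mex{0,0,2,0,2} = 1
G(18) = mex{1,1,0,1,0} = 2
G(19) = mex{2,0,1,2,1} = 3
G(20) = mex{3,1,0,3,0} = 2
G(21) = mex{2,2,1,2,1} = 0
G(22) = mex{0,3,2,0,2} = 1
G(23) = mex{1,2,3,1,3} = 0
G(24) = mex{0,0,2,0,2} = 1
G(25) = mex{1,1,0,1,0} = 2
G(26) = mex{2,0,1,2,1} = 3
G(27) = mex{3,1,0,3,0} = 2
G(28) = mex{2,2,1,2,1} = 0
G(29) = mex{0,3,2,0,2} = 1
G(30) = mex{1,2,3,1,3} = 0
G(31) = mex{0,0,2,0,2} = 1

1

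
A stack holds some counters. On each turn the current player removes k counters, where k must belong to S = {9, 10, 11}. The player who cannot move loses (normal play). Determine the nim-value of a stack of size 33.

n :  0  1  2  3  4  5  6  7  8  9 10 11 12 13 14 15 16 17 18 19 20 21 22 23 24 25 26 27 28 29 30 31 32 33
G :  0  0  0  0  0  0  0  0  0  1  1  1  1  1  1  1  1  1  2  2  0  0  0  0  0  0  0  0  0  1  1  1  1  1

1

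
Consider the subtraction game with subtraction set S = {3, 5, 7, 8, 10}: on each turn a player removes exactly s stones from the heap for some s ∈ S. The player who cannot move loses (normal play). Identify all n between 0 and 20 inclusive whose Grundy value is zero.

G(0) = 0
G(1) = mex{} = 0
G(2) = mex{} = 0
G(3) = mex{0} = 1
G(4) = mex{0} = 1
G(5) = mex{0,0} = 1
G(6) = mex{1,0} = 2
G(7) = mex{1,0,0} = 2
G(8) = mex{1,1,0,0} = 2
G(9) = mex{2,1,0,0} = 3
G(10) = mex{2,1,1,0,0} = 3
G(11) = mex{2,2,1,1,0} = 3
G(12) = mex{3,2,1,1,0} = 4
G(13) = mex{3,2,2,1,1} = 0
G(14) = mex{3,3,2,2,1} = 0
G(15) = mex{4,3,2,2,1} = 0
G(16) = mex{0,3,3,2,2} = 1
G(17) = mex{0,4,3,3,2} = 1
G(18) = mex{0,0,3,3,2} = 1
G(19) = mex{1,0,4,3,3} = 2
G(20) = mex{1,0,0,4,3} = 2
P-positions are exactly the n with G(n) = 0.

0, 1, 2, 13, 14, 15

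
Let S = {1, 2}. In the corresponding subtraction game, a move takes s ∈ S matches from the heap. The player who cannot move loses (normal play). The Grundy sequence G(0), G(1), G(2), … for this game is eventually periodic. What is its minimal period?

G(0) = 0
G(1) = mex{0} = 1
G(2) = mex{1,0} = 2
G(3) = mex{2,1} = 0
G(4) = mex{0,2} = 1
G(5) = mex{1,0} = 2
G(6) = mex{2,1} = 0
G(7) = mex{0,2} = 1
G(8) = mex{1,0} = 2
G(9) = mex{2,1} = 0
G(10) = mex{0,2} = 1
G(11) = mex{1,0} = 2
G(12) = mex{2,1} = 0
G(13) = mex{0,2} = 1
G(14) = mex{1,0} = 2
G(n+3) = G(n) holds for n = 0,…,1 (a full window of length max(S) = 2), so the sequence is purely periodic with period 3.

3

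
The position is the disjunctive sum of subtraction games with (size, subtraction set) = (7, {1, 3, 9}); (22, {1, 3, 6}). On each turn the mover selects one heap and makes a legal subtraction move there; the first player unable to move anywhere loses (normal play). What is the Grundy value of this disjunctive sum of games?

Heap A, S = {1, 3, 9}:
G(0) = 0
G(1) = mex{0} = 1
G(2) = mex{1} = 0
G(3) = mex{0,0} = 1
G(4) = mex{1,1} = 0
G(5) = mex{0,0} = 1
G(6) = mex{1,1} = 0
G(7) = mex{0,0} = 1
G_A(7) = 1.
Heap B, S = {1, 3, 6}:
n :  0  1  2  3  4  5  6  7  8  9 10 11 12 13 14 15 16 17 18 19 20 21 22
G :  0  1  0  1  0  1  2  3  2  0  1  0  1  0  1  2  3  2  0  1  0  1  0
G_B(22) = 0.
Combined Grundy value = 1 ⊕ 0 = 1.

1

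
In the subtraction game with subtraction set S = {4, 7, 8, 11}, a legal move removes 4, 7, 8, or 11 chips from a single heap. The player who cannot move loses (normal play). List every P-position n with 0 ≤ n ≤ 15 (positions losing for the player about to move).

n :  0  1  2  3  4  5  6  7  8  9 10 11 12 13 14 15
G :  0  0  0  0  1  1  1  1  2  2  2  2  3  3  3  0
P-positions are exactly the n with G(n) = 0.

0, 1, 2, 3, 15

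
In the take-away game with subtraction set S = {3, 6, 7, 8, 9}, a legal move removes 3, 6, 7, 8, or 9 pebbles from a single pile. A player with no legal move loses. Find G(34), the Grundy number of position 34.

G(0) = 0
G(1) = mex{} = 0
G(2) = mex{} = 0
G(3) = mex{0} = 1
G(4) = mex{0} = 1
G(5) = mex{0} = 1
G(6) = mex{1,0} = 2
G(7) = mex{1,0,0} = 2
G(8) = mex{1,0,0,0} = 2
G(9) = mex{2,1,0,0,0} = 3
G(10) = mex{2,1,1,0,0} = 3
G(11) = mex{2,1,1,1,0} = 3
G(12) = mex{3,2,1,1,1} = 0
G(13) = mex{3,2,2,1,1} = 0
G(14) = mex{3,2,2,2,1} = 0
G(15) = mex{0,3,2,2,2} = 1
G(16) = mex{0,3,3,2,2} = 1
G(17) = mex{0,3,3,3,2} = 1
G(18) = mex{1,0,3,3,3} = 2
G(19) = mex{1,0,0,3,3} = 2
G(20) = mex{1,0,0,0,3} = 2
G(21) = mex{2,1,0,0,0} = 3
G(22) = mex{2,1,1,0,0} = 3
G(23) = mex{2,1,1,1,0} = 3
G(24) = mex{3,2,1,1,1} = 0
G(25) = mex{3,2,2,1,1} = 0
G(26) = mex{3,2,2,2,1} = 0
G(27) = mex{0,3,2,2,2} = 1
G(28) = mex{0,3,3,2,2} = 1
G(29) = mex{0,3,3,3,2} = 1
G(30) = mex{1,0,3,3,3} = 2
G(31) = mex{1,0,0,3,3} = 2
G(32) = mex{1,0,0,0,3} = 2
G(33) = mex{2,1,0,0,0} = 3
G(34) = mex{2,1,1,0,0} = 3

3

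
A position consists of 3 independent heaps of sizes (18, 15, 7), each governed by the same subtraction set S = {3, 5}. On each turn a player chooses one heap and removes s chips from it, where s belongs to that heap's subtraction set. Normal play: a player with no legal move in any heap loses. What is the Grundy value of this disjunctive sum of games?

All heaps use S = {3, 5}:
G(0) = 0
G(1) = mex{} = 0
G(2) = mex{} = 0
G(3) = mex{0} = 1
G(4) = mex{0} = 1
G(5) = mex{0,0} = 1
G(6) = mex{1,0} = 2
G(7) = mex{1,0} = 2
G(8) = mex{1,1} = 0
G(9) = mex{2,1} = 0
G(10) = mex{2,1} = 0
G(11) = mex{0,2} = 1
G(12) = mex{0,2} = 1
G(13) = mex{0,0} = 1
G(14) = mex{1,0} = 2
G(15) = mex{1,0} = 2
G(16) = mex{1,1} = 0
G(17) = mex{2,1} = 0
G(18) = mex{2,1} = 0
Heap A: G(18) = 0.
Heap B: G(15) = 2.
Heap C: G(7) = 2.
Combined Grundy value = 0 ⊕ 2 ⊕ 2 = 0.

0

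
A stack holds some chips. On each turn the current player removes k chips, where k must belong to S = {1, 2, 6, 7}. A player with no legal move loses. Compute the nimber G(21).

2

n :  0  1  2  3  4  5  6  7  8  9 10 11 12 13 14 15 16 17 18 19 20 21
G :  0  1  2  0  1  2  3  4  0  1  2  0  1  2  3  4  0  1  2  0  1  2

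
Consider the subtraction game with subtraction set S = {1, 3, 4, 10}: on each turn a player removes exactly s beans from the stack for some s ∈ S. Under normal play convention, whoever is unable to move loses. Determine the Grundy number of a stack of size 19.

n :  0  1  2  3  4  5  6  7  8  9 10 11 12 13 14 15 16 17 18 19
G :  0  1  0  1  2  3  2  0  1  0  1  2  3  2  0  1  0  1  2  3

3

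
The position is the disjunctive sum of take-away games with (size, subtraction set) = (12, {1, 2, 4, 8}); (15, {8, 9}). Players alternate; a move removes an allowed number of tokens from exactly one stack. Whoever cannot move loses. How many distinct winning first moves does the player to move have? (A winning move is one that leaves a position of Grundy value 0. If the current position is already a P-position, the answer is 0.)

4

Stack A, S = {1, 2, 4, 8}:
G(0) = 0
G(1) = mex{0} = 1
G(2) = mex{1,0} = 2
G(3) = mex{2,1} = 0
G(4) = mex{0,2,0} = 1
G(5) = mex{1,0,1} = 2
G(6) = mex{2,1,2} = 0
G(7) = mex{0,2,0} = 1
G(8) = mex{1,0,1,0} = 2
G(9) = mex{2,1,2,1} = 0
G(10) = mex{0,2,0,2} = 1
G(11) = mex{1,0,1,0} = 2
G(12) = mex{2,1,2,1} = 0
G_A(12) = 0.
Stack B, S = {8, 9}:
G(0) = 0
G(1) = mex{} = 0
G(2) = mex{} = 0
G(3) = mex{} = 0
G(4) = mex{} = 0
G(5) = mex{} = 0
G(6) = mex{} = 0
G(7) = mex{} = 0
G(8) = mex{0} = 1
G(9) = mex{0,0} = 1
G(10) = mex{0,0} = 1
G(11) = mex{0,0} = 1
G(12) = mex{0,0} = 1
G(13) = mex{0,0} = 1
G(14) = mex{0,0} = 1
G(15) = mex{0,0} = 1
G_B(15) = 1.
Combined Grundy value = 0 ⊕ 1 = 1.
A winning move leaves total XOR = 0, i.e. changes one component's Grundy value g to g ⊕ X where X is the current total.
Stack A: need g' = 0⊕1 = 1. Options: 12−1→G=2, 12−2→G=1, 12−4→G=2, 12−8→G=1. Hits: 2.
Stack B: need g' = 1⊕1 = 0. Options: 15−8→G=0, 15−9→G=0. Hits: 2.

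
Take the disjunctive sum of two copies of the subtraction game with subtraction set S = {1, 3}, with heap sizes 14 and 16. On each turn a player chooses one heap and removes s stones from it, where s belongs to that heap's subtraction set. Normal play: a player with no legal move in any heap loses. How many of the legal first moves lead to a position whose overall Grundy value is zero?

All heaps use S = {1, 3}:
G(0) = 0
G(1) = mex{0} = 1
G(2) = mex{1} = 0
G(3) = mex{0,0} = 1
G(4) = mex{1,1} = 0
G(5) = mex{0,0} = 1
G(6) = mex{1,1} = 0
G(7) = mex{0,0} = 1
G(8) = mex{1,1} = 0
G(9) = mex{0,0} = 1
G(10) = mex{1,1} = 0
G(11) = mex{0,0} = 1
G(12) = mex{1,1} = 0
G(13) = mex{0,0} = 1
G(14) = mex{1,1} = 0
G(15) = mex{0,0} = 1
G(16) = mex{1,1} = 0
Heap A: G(14) = 0.
Heap B: G(16) = 0.
Combined Grundy value = 0 ⊕ 0 = 0.
A winning move leaves total XOR = 0, i.e. changes one component's Grundy value g to g ⊕ X where X is the current total.
Heap A: target g' = 0⊕0 = 0, but every legal move changes the Grundy value (mex property), so 0 moves.
Heap B: target g' = 0⊕0 = 0, but every legal move changes the Grundy value (mex property), so 0 moves.

0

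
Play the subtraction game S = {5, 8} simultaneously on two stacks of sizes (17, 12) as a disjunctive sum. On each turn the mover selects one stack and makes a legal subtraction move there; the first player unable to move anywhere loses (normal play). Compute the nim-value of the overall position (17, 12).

2

All stacks use S = {5, 8}:
n :  0  1  2  3  4  5  6  7  8  9 10 11 12 13 14 15 16 17
G :  0  0  0  0  0  1  1  1  1  1  2  2  2  0  0  0  0  0
Stack A: G(17) = 0.
Stack B: G(12) = 2.
Combined Grundy value = 0 ⊕ 2 = 2.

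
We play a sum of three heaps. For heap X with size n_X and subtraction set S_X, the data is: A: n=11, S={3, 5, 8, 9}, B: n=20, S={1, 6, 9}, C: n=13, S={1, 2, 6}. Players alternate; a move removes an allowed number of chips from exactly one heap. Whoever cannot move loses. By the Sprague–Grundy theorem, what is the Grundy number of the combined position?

1

Heap A, S = {3, 5, 8, 9}:
n :  0  1  2  3  4  5  6  7  8  9 10 11
G :  0  0  0  1  1  1  2  2  2  3  3  3
G_A(11) = 3.
Heap B, S = {1, 6, 9}:
n :  0  1  2  3  4  5  6  7  8  9 10 11 12 13 14 15 16 17 18 19 20
G :  0  1  0  1  0  1  2  0  1  2  3  2  0  1  0  1  2  0  1  0  1
G_B(20) = 1.
Heap C, S = {1, 2, 6}:
G(0) = 0
G(1) = mex{0} = 1
G(2) = mex{1,0} = 2
G(3) = mex{2,1} = 0
G(4) = mex{0,2} = 1
G(5) = mex{1,0} = 2
G(6) = mex{2,1,0} = 3
G(7) = mex{3,2,1} = 0
G(8) = mex{0,3,2} = 1
G(9) = mex{1,0,0} = 2
G(10) = mex{2,1,1} = 0
G(11) = mex{0,2,2} = 1
G(12) = mex{1,0,3} = 2
G(13) = mex{2,1,0} = 3
G_C(13) = 3.
Combined Grundy value = 3 ⊕ 1 ⊕ 3 = 1.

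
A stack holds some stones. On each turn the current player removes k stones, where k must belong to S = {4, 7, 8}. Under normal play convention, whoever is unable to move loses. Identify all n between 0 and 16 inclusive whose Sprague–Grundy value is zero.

0, 1, 2, 3, 12, 13, 14, 15

G(0) = 0
G(1) = mex{} = 0
G(2) = mex{} = 0
G(3) = mex{} = 0
G(4) = mex{0} = 1
G(5) = mex{0} = 1
G(6) = mex{0} = 1
G(7) = mex{0,0} = 1
G(8) = mex{1,0,0} = 2
G(9) = mex{1,0,0} = 2
G(10) = mex{1,0,0} = 2
G(11) = mex{1,1,0} = 2
G(12) = mex{2,1,1} = 0
G(13) = mex{2,1,1} = 0
G(14) = mex{2,1,1} = 0
G(15) = mex{2,2,1} = 0
G(16) = mex{0,2,2} = 1
P-positions are exactly the n with G(n) = 0.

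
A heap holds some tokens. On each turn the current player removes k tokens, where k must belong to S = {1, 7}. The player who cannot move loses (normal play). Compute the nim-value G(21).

1

n :  0  1  2  3  4  5  6  7  8  9 10 11 12 13 14 15 16 17 18 19 20 21
G :  0  1  0  1  0  1  0  1  0  1  0  1  0  1  0  1  0  1  0  1  0  1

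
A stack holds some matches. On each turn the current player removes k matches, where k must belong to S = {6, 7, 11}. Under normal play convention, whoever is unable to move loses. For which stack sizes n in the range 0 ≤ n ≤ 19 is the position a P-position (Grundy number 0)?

0, 1, 2, 3, 4, 5, 17, 18, 19

n :  0  1  2  3  4  5  6  7  8  9 10 11 12 13 14 15 16 17 18 19
G :  0  0  0  0  0  0  1  1  1  1  1  1  2  2  2  2  2  0  0  0
P-positions are exactly the n with G(n) = 0.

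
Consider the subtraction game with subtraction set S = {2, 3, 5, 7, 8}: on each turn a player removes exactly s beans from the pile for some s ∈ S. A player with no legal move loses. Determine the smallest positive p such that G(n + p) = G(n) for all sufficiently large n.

10

n :  0  1  2  3  4  5  6  7  8  9 10 11 12 13 14 15 16 17 18 19 20 21
G :  0  0  1  1  2  2  3  3  4  4  0  0  1  1  2  2  3  3  4  4  0  0
G(n+10) = G(n) holds for n = 0,…,7 (a full window of length max(S) = 8), so the sequence is purely periodic with period 10.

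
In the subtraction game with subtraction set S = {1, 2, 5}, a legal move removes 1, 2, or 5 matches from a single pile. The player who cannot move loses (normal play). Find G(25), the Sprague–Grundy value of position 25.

1

G(0) = 0
G(1) = mex{0} = 1
G(2) = mex{1,0} = 2
G(3) = mex{2,1} = 0
G(4) = mex{0,2} = 1
G(5) = mex{1,0,0} = 2
G(6) = mex{2,1,1} = 0
G(7) = mex{0,2,2} = 1
G(8) = mex{1,0,0} = 2
G(9) = mex{2,1,1} = 0
G(10) = mex{0,2,2} = 1
G(11) = mex{1,0,0} = 2
G(12) = mex{2,1,1} = 0
G(13) = mex{0,2,2} = 1
G(14) = mex{1,0,0} = 2
G(15) = mex{2,1,1} = 0
G(16) = mex{0,2,2} = 1
G(17) = mex{1,0,0} = 2
G(18) = mex{2,1,1} = 0
G(19) = mex{0,2,2} = 1
G(20) = mex{1,0,0} = 2
G(21) = mex{2,1,1} = 0
G(22) = mex{0,2,2} = 1
G(23) = mex{1,0,0} = 2
G(24) = mex{2,1,1} = 0
G(25) = mex{0,2,2} = 1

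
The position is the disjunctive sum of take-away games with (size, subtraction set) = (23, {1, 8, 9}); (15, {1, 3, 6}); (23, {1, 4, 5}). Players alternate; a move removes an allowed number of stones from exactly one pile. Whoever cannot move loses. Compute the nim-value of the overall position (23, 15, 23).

Pile A, S = {1, 8, 9}:
n :  0  1  2  3  4  5  6  7  8  9 10 11 12 13 14 15 16 17 18 19 20 21 22 23
G :  0  1  0  1  0  1  0  1  2  3  2  3  2  3  2  3  0  1  0  1  0  1  0  1
G_A(23) = 1.
Pile B, S = {1, 3, 6}:
G(0) = 0
G(1) = mex{0} = 1
G(2) = mex{1} = 0
G(3) = mex{0,0} = 1
G(4) = mex{1,1} = 0
G(5) = mex{0,0} = 1
G(6) = mex{1,1,0} = 2
G(7) = mex{2,0,1} = 3
G(8) = mex{3,1,0} = 2
G(9) = mex{2,2,1} = 0
G(10) = mex{0,3,0} = 1
G(11) = mex{1,2,1} = 0
G(12) = mex{0,0,2} = 1
G(13) = mex{1,1,3} = 0
G(14) = mex{0,0,2} = 1
G(15) = mex{1,1,0} = 2
G_B(15) = 2.
Pile C, S = {1, 4, 5}:
G(0) = 0
G(1) = mex{0} = 1
G(2) = mex{1} = 0
G(3) = mex{0} = 1
G(4) = mex{1,0} = 2
G(5) = mex{2,1,0} = 3
G(6) = mex{3,0,1} = 2
G(7) = mex{2,1,0} = 3
G(8) = mex{3,2,1} = 0
G(9) = mex{0,3,2} = 1
G(10) = mex{1,2,3} = 0
G(11) = mex{0,3,2} = 1
G(12) = mex{1,0,3} = 2
G(13) = mex{2,1,0} = 3
G(14) = mex{3,0,1} = 2
G(15) = mex{2,1,0} = 3
G(16) = mex{3,2,1} = 0
G(17) = mex{0,3,2} = 1
G(18) = mex{1,2,3} = 0
G(19) = mex{0,3,2} = 1
G(20) = mex{1,0,3} = 2
G(21) = mex{2,1,0} = 3
G(22) = mex{3,0,1} = 2
G(23) = mex{2,1,0} = 3
G_C(23) = 3.
Combined Grundy value = 1 ⊕ 2 ⊕ 3 = 0.

0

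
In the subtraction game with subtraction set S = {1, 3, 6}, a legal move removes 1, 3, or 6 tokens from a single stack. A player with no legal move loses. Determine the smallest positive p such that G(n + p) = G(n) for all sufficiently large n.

9

G(0) = 0
G(1) = mex{0} = 1
G(2) = mex{1} = 0
G(3) = mex{0,0} = 1
G(4) = mex{1,1} = 0
G(5) = mex{0,0} = 1
G(6) = mex{1,1,0} = 2
G(7) = mex{2,0,1} = 3
G(8) = mex{3,1,0} = 2
G(9) = mex{2,2,1} = 0
G(10) = mex{0,3,0} = 1
G(11) = mex{1,2,1} = 0
G(12) = mex{0,0,2} = 1
G(13) = mex{1,1,3} = 0
G(14) = mex{0,0,2} = 1
G(15) = mex{1,1,0} = 2
G(16) = mex{2,0,1} = 3
G(17) = mex{3,1,0} = 2
G(18) = mex{2,2,1} = 0
G(19) = mex{0,3,0} = 1
G(n+9) = G(n) holds for n = 0,…,5 (a full window of length max(S) = 6), so the sequence is purely periodic with period 9.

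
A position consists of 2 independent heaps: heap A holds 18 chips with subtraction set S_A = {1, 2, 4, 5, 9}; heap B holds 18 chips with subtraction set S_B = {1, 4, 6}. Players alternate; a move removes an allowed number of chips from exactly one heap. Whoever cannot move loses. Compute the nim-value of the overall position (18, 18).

3

Heap A, S = {1, 2, 4, 5, 9}:
G(0) = 0
G(1) = mex{0} = 1
G(2) = mex{1,0} = 2
G(3) = mex{2,1} = 0
G(4) = mex{0,2,0} = 1
G(5) = mex{1,0,1,0} = 2
G(6) = mex{2,1,2,1} = 0
G(7) = mex{0,2,0,2} = 1
G(8) = mex{1,0,1,0} = 2
G(9) = mex{2,1,2,1,0} = 3
G(10) = mex{3,2,0,2,1} = 4
G(11) = mex{4,3,1,0,2} = 5
G(12) = mex{5,4,2,1,0} = 3
G(13) = mex{3,5,3,2,1} = 0
G(14) = mex{0,3,4,3,2} = 1
G(15) = mex{1,0,5,4,0} = 2
G(16) = mex{2,1,3,5,1} = 0
G(17) = mex{0,2,0,3,2} = 1
G(18) = mex{1,0,1,0,3} = 2
G_A(18) = 2.
Heap B, S = {1, 4, 6}:
n :  0  1  2  3  4  5  6  7  8  9 10 11 12 13 14 15 16 17 18
G :  0  1  0  1  2  0  1  0  1  2  0  1  0  1  2  0  1  0  1
G_B(18) = 1.
Combined Grundy value = 2 ⊕ 1 = 3.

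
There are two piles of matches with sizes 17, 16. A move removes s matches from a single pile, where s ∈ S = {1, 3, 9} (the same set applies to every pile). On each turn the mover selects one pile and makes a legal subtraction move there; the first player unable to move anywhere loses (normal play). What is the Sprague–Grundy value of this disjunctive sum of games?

1

All piles use S = {1, 3, 9}:
G(0) = 0
G(1) = mex{0} = 1
G(2) = mex{1} = 0
G(3) = mex{0,0} = 1
G(4) = mex{1,1} = 0
G(5) = mex{0,0} = 1
G(6) = mex{1,1} = 0
G(7) = mex{0,0} = 1
G(8) = mex{1,1} = 0
G(9) = mex{0,0,0} = 1
G(10) = mex{1,1,1} = 0
G(11) = mex{0,0,0} = 1
G(12) = mex{1,1,1} = 0
G(13) = mex{0,0,0} = 1
G(14) = mex{1,1,1} = 0
G(15) = mex{0,0,0} = 1
G(16) = mex{1,1,1} = 0
G(17) = mex{0,0,0} = 1
Pile A: G(17) = 1.
Pile B: G(16) = 0.
Combined Grundy value = 1 ⊕ 0 = 1.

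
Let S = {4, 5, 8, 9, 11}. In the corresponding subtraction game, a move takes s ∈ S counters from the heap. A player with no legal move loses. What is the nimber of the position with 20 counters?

1

n :  0  1  2  3  4  5  6  7  8  9 10 11 12 13 14 15 16 17 18 19 20
G :  0  0  0  0  1  1  1  1  2  2  2  2  3  3  3  0  0  0  0  1  1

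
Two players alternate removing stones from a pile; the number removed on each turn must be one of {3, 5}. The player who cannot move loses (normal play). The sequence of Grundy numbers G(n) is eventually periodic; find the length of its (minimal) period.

G(0) = 0
G(1) = mex{} = 0
G(2) = mex{} = 0
G(3) = mex{0} = 1
G(4) = mex{0} = 1
G(5) = mex{0,0} = 1
G(6) = mex{1,0} = 2
G(7) = mex{1,0} = 2
G(8) = mex{1,1} = 0
G(9) = mex{2,1} = 0
G(10) = mex{2,1} = 0
G(11) = mex{0,2} = 1
G(12) = mex{0,2} = 1
G(13) = mex{0,0} = 1
G(14) = mex{1,0} = 2
G(15) = mex{1,0} = 2
G(16) = mex{1,1} = 0
G(17) = mex{2,1} = 0
G(n+8) = G(n) holds for n = 0,…,4 (a full window of length max(S) = 5), so the sequence is purely periodic with period 8.

8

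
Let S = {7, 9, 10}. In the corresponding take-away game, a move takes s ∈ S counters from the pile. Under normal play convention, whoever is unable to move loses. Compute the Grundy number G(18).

G(0) = 0
G(1) = mex{} = 0
G(2) = mex{} = 0
G(3) = mex{} = 0
G(4) = mex{} = 0
G(5) = mex{} = 0
G(6) = mex{} = 0
G(7) = mex{0} = 1
G(8) = mex{0} = 1
G(9) = mex{0,0} = 1
G(10) = mex{0,0,0} = 1
G(11) = mex{0,0,0} = 1
G(12) = mex{0,0,0} = 1
G(13) = mex{0,0,0} = 1
G(14) = mex{1,0,0} = 2
G(15) = mex{1,0,0} = 2
G(16) = mex{1,1,0} = 2
G(17) = mex{1,1,1} = 0
G(18) = mex{1,1,1} = 0

0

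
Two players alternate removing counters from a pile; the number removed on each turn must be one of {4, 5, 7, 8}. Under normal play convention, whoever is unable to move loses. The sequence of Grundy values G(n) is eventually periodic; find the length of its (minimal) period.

n :  0  1  2  3  4  5  6  7  8  9 10 11 12 13 14 15 16 17 18 19 20 21 22 23 24 25
G :  0  0  0  0  1  1  1  1  2  2  2  2  0  0  0  0  1  1  1  1  2  2  2  2  0  0
G(n+12) = G(n) holds for n = 0,…,7 (a full window of length max(S) = 8), so the sequence is purely periodic with period 12.

12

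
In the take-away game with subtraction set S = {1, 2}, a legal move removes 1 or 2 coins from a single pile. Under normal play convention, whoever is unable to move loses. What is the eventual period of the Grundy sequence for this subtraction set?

n :  0  1  2  3  4  5  6  7  8  9 10 11 12 13 14
G :  0  1  2  0  1  2  0  1  2  0  1  2  0  1  2
G(n+3) = G(n) holds for n = 0,…,1 (a full window of length max(S) = 2), so the sequence is purely periodic with period 3.

3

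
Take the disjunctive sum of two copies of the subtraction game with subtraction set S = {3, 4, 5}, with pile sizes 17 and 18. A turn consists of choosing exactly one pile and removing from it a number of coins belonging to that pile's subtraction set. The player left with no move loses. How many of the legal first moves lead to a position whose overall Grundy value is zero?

0

All piles use S = {3, 4, 5}:
n :  0  1  2  3  4  5  6  7  8  9 10 11 12 13 14 15 16 17 18
G :  0  0  0  1  1  1  2  2  0  0  0  1  1  1  2  2  0  0  0
Pile A: G(17) = 0.
Pile B: G(18) = 0.
Combined Grundy value = 0 ⊕ 0 = 0.
A winning move leaves total XOR = 0, i.e. changes one component's Grundy value g to g ⊕ X where X is the current total.
Pile A: target g' = 0⊕0 = 0, but every legal move changes the Grundy value (mex property), so 0 moves.
Pile B: target g' = 0⊕0 = 0, but every legal move changes the Grundy value (mex property), so 0 moves.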